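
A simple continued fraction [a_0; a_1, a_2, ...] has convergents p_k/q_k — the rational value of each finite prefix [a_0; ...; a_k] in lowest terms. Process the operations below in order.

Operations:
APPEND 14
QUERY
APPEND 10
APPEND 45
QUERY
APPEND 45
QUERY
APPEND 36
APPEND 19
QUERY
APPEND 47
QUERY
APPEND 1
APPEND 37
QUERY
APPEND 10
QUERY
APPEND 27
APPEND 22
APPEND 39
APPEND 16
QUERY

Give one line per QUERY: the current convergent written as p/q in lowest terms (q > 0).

APPEND 14: p_0 = 14·1 + 0 = 14, q_0 = 14·0 + 1 = 1 → 14/1
APPEND 10: p_1 = 10·14 + 1 = 141, q_1 = 10·1 + 0 = 10 → 141/10
APPEND 45: p_2 = 45·141 + 14 = 6359, q_2 = 45·10 + 1 = 451 → 6359/451
APPEND 45: p_3 = 45·6359 + 141 = 286296, q_3 = 45·451 + 10 = 20305 → 286296/20305
APPEND 36: p_4 = 36·286296 + 6359 = 10313015, q_4 = 36·20305 + 451 = 731431 → 10313015/731431
APPEND 19: p_5 = 19·10313015 + 286296 = 196233581, q_5 = 19·731431 + 20305 = 13917494 → 196233581/13917494
APPEND 47: p_6 = 47·196233581 + 10313015 = 9233291322, q_6 = 47·13917494 + 731431 = 654853649 → 9233291322/654853649
APPEND 1: p_7 = 1·9233291322 + 196233581 = 9429524903, q_7 = 1·654853649 + 13917494 = 668771143 → 9429524903/668771143
APPEND 37: p_8 = 37·9429524903 + 9233291322 = 358125712733, q_8 = 37·668771143 + 654853649 = 25399385940 → 358125712733/25399385940
APPEND 10: p_9 = 10·358125712733 + 9429524903 = 3590686652233, q_9 = 10·25399385940 + 668771143 = 254662630543 → 3590686652233/254662630543
APPEND 27: p_10 = 27·3590686652233 + 358125712733 = 97306665323024, q_10 = 27·254662630543 + 25399385940 = 6901290410601 → 97306665323024/6901290410601
APPEND 22: p_11 = 22·97306665323024 + 3590686652233 = 2144337323758761, q_11 = 22·6901290410601 + 254662630543 = 152083051663765 → 2144337323758761/152083051663765
APPEND 39: p_12 = 39·2144337323758761 + 97306665323024 = 83726462291914703, q_12 = 39·152083051663765 + 6901290410601 = 5938140305297436 → 83726462291914703/5938140305297436
APPEND 16: p_13 = 16·83726462291914703 + 2144337323758761 = 1341767733994394009, q_13 = 16·5938140305297436 + 152083051663765 = 95162327936422741 → 1341767733994394009/95162327936422741

14/1
6359/451
286296/20305
196233581/13917494
9233291322/654853649
358125712733/25399385940
3590686652233/254662630543
1341767733994394009/95162327936422741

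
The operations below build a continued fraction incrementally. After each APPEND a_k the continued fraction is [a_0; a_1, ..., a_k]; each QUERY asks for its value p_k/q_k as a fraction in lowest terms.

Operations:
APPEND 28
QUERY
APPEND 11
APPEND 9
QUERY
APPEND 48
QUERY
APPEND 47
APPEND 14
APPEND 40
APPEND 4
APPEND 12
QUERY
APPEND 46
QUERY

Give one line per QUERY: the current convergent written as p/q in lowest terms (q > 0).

APPEND 28: p_0 = 28·1 + 0 = 28, q_0 = 28·0 + 1 = 1 → 28/1
APPEND 11: p_1 = 11·28 + 1 = 309, q_1 = 11·1 + 0 = 11 → 309/11
APPEND 9: p_2 = 9·309 + 28 = 2809, q_2 = 9·11 + 1 = 100 → 2809/100
APPEND 48: p_3 = 48·2809 + 309 = 135141, q_3 = 48·100 + 11 = 4811 → 135141/4811
APPEND 47: p_4 = 47·135141 + 2809 = 6354436, q_4 = 47·4811 + 100 = 226217 → 6354436/226217
APPEND 14: p_5 = 14·6354436 + 135141 = 89097245, q_5 = 14·226217 + 4811 = 3171849 → 89097245/3171849
APPEND 40: p_6 = 40·89097245 + 6354436 = 3570244236, q_6 = 40·3171849 + 226217 = 127100177 → 3570244236/127100177
APPEND 4: p_7 = 4·3570244236 + 89097245 = 14370074189, q_7 = 4·127100177 + 3171849 = 511572557 → 14370074189/511572557
APPEND 12: p_8 = 12·14370074189 + 3570244236 = 176011134504, q_8 = 12·511572557 + 127100177 = 6265970861 → 176011134504/6265970861
APPEND 46: p_9 = 46·176011134504 + 14370074189 = 8110882261373, q_9 = 46·6265970861 + 511572557 = 288746232163 → 8110882261373/288746232163

28/1
2809/100
135141/4811
176011134504/6265970861
8110882261373/288746232163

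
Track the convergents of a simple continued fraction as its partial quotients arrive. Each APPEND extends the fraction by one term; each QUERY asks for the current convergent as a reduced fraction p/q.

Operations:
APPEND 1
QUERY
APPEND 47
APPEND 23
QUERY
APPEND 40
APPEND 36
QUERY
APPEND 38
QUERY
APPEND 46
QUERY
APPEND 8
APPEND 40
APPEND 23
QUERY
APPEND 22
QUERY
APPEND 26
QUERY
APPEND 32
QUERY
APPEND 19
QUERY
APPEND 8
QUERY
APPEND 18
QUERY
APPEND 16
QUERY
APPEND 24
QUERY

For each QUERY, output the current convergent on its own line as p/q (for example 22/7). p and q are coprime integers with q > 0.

APPEND 1: p_0 = 1·1 + 0 = 1, q_0 = 1·0 + 1 = 1 → 1/1
APPEND 47: p_1 = 47·1 + 1 = 48, q_1 = 47·1 + 0 = 47 → 48/47
APPEND 23: p_2 = 23·48 + 1 = 1105, q_2 = 23·47 + 1 = 1082 → 1105/1082
APPEND 40: p_3 = 40·1105 + 48 = 44248, q_3 = 40·1082 + 47 = 43327 → 44248/43327
APPEND 36: p_4 = 36·44248 + 1105 = 1594033, q_4 = 36·43327 + 1082 = 1560854 → 1594033/1560854
APPEND 38: p_5 = 38·1594033 + 44248 = 60617502, q_5 = 38·1560854 + 43327 = 59355779 → 60617502/59355779
APPEND 46: p_6 = 46·60617502 + 1594033 = 2789999125, q_6 = 46·59355779 + 1560854 = 2731926688 → 2789999125/2731926688
APPEND 8: p_7 = 8·2789999125 + 60617502 = 22380610502, q_7 = 8·2731926688 + 59355779 = 21914769283 → 22380610502/21914769283
APPEND 40: p_8 = 40·22380610502 + 2789999125 = 898014419205, q_8 = 40·21914769283 + 2731926688 = 879322698008 → 898014419205/879322698008
APPEND 23: p_9 = 23·898014419205 + 22380610502 = 20676712252217, q_9 = 23·879322698008 + 21914769283 = 20246336823467 → 20676712252217/20246336823467
APPEND 22: p_10 = 22·20676712252217 + 898014419205 = 455785683967979, q_10 = 22·20246336823467 + 879322698008 = 446298732814282 → 455785683967979/446298732814282
APPEND 26: p_11 = 26·455785683967979 + 20676712252217 = 11871104495419671, q_11 = 26·446298732814282 + 20246336823467 = 11624013389994799 → 11871104495419671/11624013389994799
APPEND 32: p_12 = 32·11871104495419671 + 455785683967979 = 380331129537397451, q_12 = 32·11624013389994799 + 446298732814282 = 372414727212647850 → 380331129537397451/372414727212647850
APPEND 19: p_13 = 19·380331129537397451 + 11871104495419671 = 7238162565705971240, q_13 = 19·372414727212647850 + 11624013389994799 = 7087503830430303949 → 7238162565705971240/7087503830430303949
APPEND 8: p_14 = 8·7238162565705971240 + 380331129537397451 = 58285631655185167371, q_14 = 8·7087503830430303949 + 372414727212647850 = 57072445370655079442 → 58285631655185167371/57072445370655079442
APPEND 18: p_15 = 18·58285631655185167371 + 7238162565705971240 = 1056379532359038983918, q_15 = 18·57072445370655079442 + 7087503830430303949 = 1034391520502221733905 → 1056379532359038983918/1034391520502221733905
APPEND 16: p_16 = 16·1056379532359038983918 + 58285631655185167371 = 16960358149399808910059, q_16 = 16·1034391520502221733905 + 57072445370655079442 = 16607336773406202821922 → 16960358149399808910059/16607336773406202821922
APPEND 24: p_17 = 24·16960358149399808910059 + 1056379532359038983918 = 408104975117954452825334, q_17 = 24·16607336773406202821922 + 1034391520502221733905 = 399610474082251089460033 → 408104975117954452825334/399610474082251089460033

1/1
1105/1082
1594033/1560854
60617502/59355779
2789999125/2731926688
20676712252217/20246336823467
455785683967979/446298732814282
11871104495419671/11624013389994799
380331129537397451/372414727212647850
7238162565705971240/7087503830430303949
58285631655185167371/57072445370655079442
1056379532359038983918/1034391520502221733905
16960358149399808910059/16607336773406202821922
408104975117954452825334/399610474082251089460033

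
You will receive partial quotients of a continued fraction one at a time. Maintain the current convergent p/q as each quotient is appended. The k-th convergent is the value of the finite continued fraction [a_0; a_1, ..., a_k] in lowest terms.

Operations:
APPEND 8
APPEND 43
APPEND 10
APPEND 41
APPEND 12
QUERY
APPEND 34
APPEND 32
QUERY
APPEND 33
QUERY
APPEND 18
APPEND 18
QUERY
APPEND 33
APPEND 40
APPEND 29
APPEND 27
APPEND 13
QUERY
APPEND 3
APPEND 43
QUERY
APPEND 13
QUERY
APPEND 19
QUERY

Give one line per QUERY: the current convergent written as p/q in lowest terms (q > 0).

1708934/212999
1865577062/232522759
61622288925/7680510727
20060824287741/2500351395937
271547732116277933441/33845306719294265149
36196853068334982355687/4511522098981974743520
471394562105476135843053/58753919305190385165257
8992693533072381563373694/1120835988897599292883403

APPEND 8: p_0 = 8·1 + 0 = 8, q_0 = 8·0 + 1 = 1 → 8/1
APPEND 43: p_1 = 43·8 + 1 = 345, q_1 = 43·1 + 0 = 43 → 345/43
APPEND 10: p_2 = 10·345 + 8 = 3458, q_2 = 10·43 + 1 = 431 → 3458/431
APPEND 41: p_3 = 41·3458 + 345 = 142123, q_3 = 41·431 + 43 = 17714 → 142123/17714
APPEND 12: p_4 = 12·142123 + 3458 = 1708934, q_4 = 12·17714 + 431 = 212999 → 1708934/212999
APPEND 34: p_5 = 34·1708934 + 142123 = 58245879, q_5 = 34·212999 + 17714 = 7259680 → 58245879/7259680
APPEND 32: p_6 = 32·58245879 + 1708934 = 1865577062, q_6 = 32·7259680 + 212999 = 232522759 → 1865577062/232522759
APPEND 33: p_7 = 33·1865577062 + 58245879 = 61622288925, q_7 = 33·232522759 + 7259680 = 7680510727 → 61622288925/7680510727
APPEND 18: p_8 = 18·61622288925 + 1865577062 = 1111066777712, q_8 = 18·7680510727 + 232522759 = 138481715845 → 1111066777712/138481715845
APPEND 18: p_9 = 18·1111066777712 + 61622288925 = 20060824287741, q_9 = 18·138481715845 + 7680510727 = 2500351395937 → 20060824287741/2500351395937
APPEND 33: p_10 = 33·20060824287741 + 1111066777712 = 663118268273165, q_10 = 33·2500351395937 + 138481715845 = 82650077781766 → 663118268273165/82650077781766
APPEND 40: p_11 = 40·663118268273165 + 20060824287741 = 26544791555214341, q_11 = 40·82650077781766 + 2500351395937 = 3308503462666577 → 26544791555214341/3308503462666577
APPEND 29: p_12 = 29·26544791555214341 + 663118268273165 = 770462073369489054, q_12 = 29·3308503462666577 + 82650077781766 = 96029250495112499 → 770462073369489054/96029250495112499
APPEND 27: p_13 = 27·770462073369489054 + 26544791555214341 = 20829020772531418799, q_13 = 27·96029250495112499 + 3308503462666577 = 2596098266830704050 → 20829020772531418799/2596098266830704050
APPEND 13: p_14 = 13·20829020772531418799 + 770462073369489054 = 271547732116277933441, q_14 = 13·2596098266830704050 + 96029250495112499 = 33845306719294265149 → 271547732116277933441/33845306719294265149
APPEND 3: p_15 = 3·271547732116277933441 + 20829020772531418799 = 835472217121365219122, q_15 = 3·33845306719294265149 + 2596098266830704050 = 104132018424713499497 → 835472217121365219122/104132018424713499497
APPEND 43: p_16 = 43·835472217121365219122 + 271547732116277933441 = 36196853068334982355687, q_16 = 43·104132018424713499497 + 33845306719294265149 = 4511522098981974743520 → 36196853068334982355687/4511522098981974743520
APPEND 13: p_17 = 13·36196853068334982355687 + 835472217121365219122 = 471394562105476135843053, q_17 = 13·4511522098981974743520 + 104132018424713499497 = 58753919305190385165257 → 471394562105476135843053/58753919305190385165257
APPEND 19: p_18 = 19·471394562105476135843053 + 36196853068334982355687 = 8992693533072381563373694, q_18 = 19·58753919305190385165257 + 4511522098981974743520 = 1120835988897599292883403 → 8992693533072381563373694/1120835988897599292883403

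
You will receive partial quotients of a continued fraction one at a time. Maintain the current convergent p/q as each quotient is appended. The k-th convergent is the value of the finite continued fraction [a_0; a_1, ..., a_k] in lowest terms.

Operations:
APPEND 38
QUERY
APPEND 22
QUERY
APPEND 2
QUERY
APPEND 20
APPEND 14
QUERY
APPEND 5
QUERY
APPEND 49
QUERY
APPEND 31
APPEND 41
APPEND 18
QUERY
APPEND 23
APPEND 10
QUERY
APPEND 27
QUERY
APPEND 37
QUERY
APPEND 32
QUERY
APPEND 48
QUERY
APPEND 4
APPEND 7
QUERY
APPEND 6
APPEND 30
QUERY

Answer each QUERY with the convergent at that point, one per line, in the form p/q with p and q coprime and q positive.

38/1
837/22
1712/45
492790/12953
2499027/65687
122945113/3231616
2820609386704/74139802725
653125654767054/17167427516665
17699423183248493/465229871721349
655531783434961295/17230672681206578
20994716493102009933/551846755670331845
1008401923452331438079/26505874944857135138
29390618795569325773822/772533300690549241917
5441340074307120797929252/143025787821042378958887

APPEND 38: p_0 = 38·1 + 0 = 38, q_0 = 38·0 + 1 = 1 → 38/1
APPEND 22: p_1 = 22·38 + 1 = 837, q_1 = 22·1 + 0 = 22 → 837/22
APPEND 2: p_2 = 2·837 + 38 = 1712, q_2 = 2·22 + 1 = 45 → 1712/45
APPEND 20: p_3 = 20·1712 + 837 = 35077, q_3 = 20·45 + 22 = 922 → 35077/922
APPEND 14: p_4 = 14·35077 + 1712 = 492790, q_4 = 14·922 + 45 = 12953 → 492790/12953
APPEND 5: p_5 = 5·492790 + 35077 = 2499027, q_5 = 5·12953 + 922 = 65687 → 2499027/65687
APPEND 49: p_6 = 49·2499027 + 492790 = 122945113, q_6 = 49·65687 + 12953 = 3231616 → 122945113/3231616
APPEND 31: p_7 = 31·122945113 + 2499027 = 3813797530, q_7 = 31·3231616 + 65687 = 100245783 → 3813797530/100245783
APPEND 41: p_8 = 41·3813797530 + 122945113 = 156488643843, q_8 = 41·100245783 + 3231616 = 4113308719 → 156488643843/4113308719
APPEND 18: p_9 = 18·156488643843 + 3813797530 = 2820609386704, q_9 = 18·4113308719 + 100245783 = 74139802725 → 2820609386704/74139802725
APPEND 23: p_10 = 23·2820609386704 + 156488643843 = 65030504538035, q_10 = 23·74139802725 + 4113308719 = 1709328771394 → 65030504538035/1709328771394
APPEND 10: p_11 = 10·65030504538035 + 2820609386704 = 653125654767054, q_11 = 10·1709328771394 + 74139802725 = 17167427516665 → 653125654767054/17167427516665
APPEND 27: p_12 = 27·653125654767054 + 65030504538035 = 17699423183248493, q_12 = 27·17167427516665 + 1709328771394 = 465229871721349 → 17699423183248493/465229871721349
APPEND 37: p_13 = 37·17699423183248493 + 653125654767054 = 655531783434961295, q_13 = 37·465229871721349 + 17167427516665 = 17230672681206578 → 655531783434961295/17230672681206578
APPEND 32: p_14 = 32·655531783434961295 + 17699423183248493 = 20994716493102009933, q_14 = 32·17230672681206578 + 465229871721349 = 551846755670331845 → 20994716493102009933/551846755670331845
APPEND 48: p_15 = 48·20994716493102009933 + 655531783434961295 = 1008401923452331438079, q_15 = 48·551846755670331845 + 17230672681206578 = 26505874944857135138 → 1008401923452331438079/26505874944857135138
APPEND 4: p_16 = 4·1008401923452331438079 + 20994716493102009933 = 4054602410302427762249, q_16 = 4·26505874944857135138 + 551846755670331845 = 106575346535098872397 → 4054602410302427762249/106575346535098872397
APPEND 7: p_17 = 7·4054602410302427762249 + 1008401923452331438079 = 29390618795569325773822, q_17 = 7·106575346535098872397 + 26505874944857135138 = 772533300690549241917 → 29390618795569325773822/772533300690549241917
APPEND 6: p_18 = 6·29390618795569325773822 + 4054602410302427762249 = 180398315183718382405181, q_18 = 6·772533300690549241917 + 106575346535098872397 = 4741775150678394323899 → 180398315183718382405181/4741775150678394323899
APPEND 30: p_19 = 30·180398315183718382405181 + 29390618795569325773822 = 5441340074307120797929252, q_19 = 30·4741775150678394323899 + 772533300690549241917 = 143025787821042378958887 → 5441340074307120797929252/143025787821042378958887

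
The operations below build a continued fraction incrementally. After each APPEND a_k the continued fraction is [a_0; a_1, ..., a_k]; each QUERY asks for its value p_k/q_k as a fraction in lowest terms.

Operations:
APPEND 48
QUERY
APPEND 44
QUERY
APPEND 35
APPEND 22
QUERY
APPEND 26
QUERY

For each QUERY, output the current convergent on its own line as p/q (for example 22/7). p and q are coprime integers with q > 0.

48/1
2113/44
1630179/33946
42458657/884137

APPEND 48: p_0 = 48·1 + 0 = 48, q_0 = 48·0 + 1 = 1 → 48/1
APPEND 44: p_1 = 44·48 + 1 = 2113, q_1 = 44·1 + 0 = 44 → 2113/44
APPEND 35: p_2 = 35·2113 + 48 = 74003, q_2 = 35·44 + 1 = 1541 → 74003/1541
APPEND 22: p_3 = 22·74003 + 2113 = 1630179, q_3 = 22·1541 + 44 = 33946 → 1630179/33946
APPEND 26: p_4 = 26·1630179 + 74003 = 42458657, q_4 = 26·33946 + 1541 = 884137 → 42458657/884137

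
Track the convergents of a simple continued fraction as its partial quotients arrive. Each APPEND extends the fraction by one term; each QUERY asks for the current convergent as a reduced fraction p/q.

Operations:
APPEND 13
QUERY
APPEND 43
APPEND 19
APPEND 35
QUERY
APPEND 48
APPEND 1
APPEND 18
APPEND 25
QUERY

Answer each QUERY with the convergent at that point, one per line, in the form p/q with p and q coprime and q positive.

13/1
373415/28673
8705266913/668441595

APPEND 13: p_0 = 13·1 + 0 = 13, q_0 = 13·0 + 1 = 1 → 13/1
APPEND 43: p_1 = 43·13 + 1 = 560, q_1 = 43·1 + 0 = 43 → 560/43
APPEND 19: p_2 = 19·560 + 13 = 10653, q_2 = 19·43 + 1 = 818 → 10653/818
APPEND 35: p_3 = 35·10653 + 560 = 373415, q_3 = 35·818 + 43 = 28673 → 373415/28673
APPEND 48: p_4 = 48·373415 + 10653 = 17934573, q_4 = 48·28673 + 818 = 1377122 → 17934573/1377122
APPEND 1: p_5 = 1·17934573 + 373415 = 18307988, q_5 = 1·1377122 + 28673 = 1405795 → 18307988/1405795
APPEND 18: p_6 = 18·18307988 + 17934573 = 347478357, q_6 = 18·1405795 + 1377122 = 26681432 → 347478357/26681432
APPEND 25: p_7 = 25·347478357 + 18307988 = 8705266913, q_7 = 25·26681432 + 1405795 = 668441595 → 8705266913/668441595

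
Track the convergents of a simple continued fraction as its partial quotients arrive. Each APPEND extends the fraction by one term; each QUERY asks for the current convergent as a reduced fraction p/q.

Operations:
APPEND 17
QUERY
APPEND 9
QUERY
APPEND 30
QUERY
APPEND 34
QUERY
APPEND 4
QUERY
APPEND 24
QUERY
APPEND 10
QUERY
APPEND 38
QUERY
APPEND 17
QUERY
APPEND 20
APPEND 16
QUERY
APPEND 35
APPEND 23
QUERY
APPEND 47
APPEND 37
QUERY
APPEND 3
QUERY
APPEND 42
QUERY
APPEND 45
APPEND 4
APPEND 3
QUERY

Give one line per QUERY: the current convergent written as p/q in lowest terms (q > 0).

17/1
154/9
4637/271
157812/9223
635885/37163
15419052/901135
154826405/9048513
5898822442/344744629
100434807919/5869707206
32333954501071/1889691927190
26107503012422132/1525799687756367
45469002252707687039/2657342964080673343
137635193102709419628/8043807734522909677
5826147112566503311415/340497267814042879777
3427563759699439169567184/200316962975206011134677

APPEND 17: p_0 = 17·1 + 0 = 17, q_0 = 17·0 + 1 = 1 → 17/1
APPEND 9: p_1 = 9·17 + 1 = 154, q_1 = 9·1 + 0 = 9 → 154/9
APPEND 30: p_2 = 30·154 + 17 = 4637, q_2 = 30·9 + 1 = 271 → 4637/271
APPEND 34: p_3 = 34·4637 + 154 = 157812, q_3 = 34·271 + 9 = 9223 → 157812/9223
APPEND 4: p_4 = 4·157812 + 4637 = 635885, q_4 = 4·9223 + 271 = 37163 → 635885/37163
APPEND 24: p_5 = 24·635885 + 157812 = 15419052, q_5 = 24·37163 + 9223 = 901135 → 15419052/901135
APPEND 10: p_6 = 10·15419052 + 635885 = 154826405, q_6 = 10·901135 + 37163 = 9048513 → 154826405/9048513
APPEND 38: p_7 = 38·154826405 + 15419052 = 5898822442, q_7 = 38·9048513 + 901135 = 344744629 → 5898822442/344744629
APPEND 17: p_8 = 17·5898822442 + 154826405 = 100434807919, q_8 = 17·344744629 + 9048513 = 5869707206 → 100434807919/5869707206
APPEND 20: p_9 = 20·100434807919 + 5898822442 = 2014594980822, q_9 = 20·5869707206 + 344744629 = 117738888749 → 2014594980822/117738888749
APPEND 16: p_10 = 16·2014594980822 + 100434807919 = 32333954501071, q_10 = 16·117738888749 + 5869707206 = 1889691927190 → 32333954501071/1889691927190
APPEND 35: p_11 = 35·32333954501071 + 2014594980822 = 1133703002518307, q_11 = 35·1889691927190 + 117738888749 = 66256956340399 → 1133703002518307/66256956340399
APPEND 23: p_12 = 23·1133703002518307 + 32333954501071 = 26107503012422132, q_12 = 23·66256956340399 + 1889691927190 = 1525799687756367 → 26107503012422132/1525799687756367
APPEND 47: p_13 = 47·26107503012422132 + 1133703002518307 = 1228186344586358511, q_13 = 47·1525799687756367 + 66256956340399 = 71778842280889648 → 1228186344586358511/71778842280889648
APPEND 37: p_14 = 37·1228186344586358511 + 26107503012422132 = 45469002252707687039, q_14 = 37·71778842280889648 + 1525799687756367 = 2657342964080673343 → 45469002252707687039/2657342964080673343
APPEND 3: p_15 = 3·45469002252707687039 + 1228186344586358511 = 137635193102709419628, q_15 = 3·2657342964080673343 + 71778842280889648 = 8043807734522909677 → 137635193102709419628/8043807734522909677
APPEND 42: p_16 = 42·137635193102709419628 + 45469002252707687039 = 5826147112566503311415, q_16 = 42·8043807734522909677 + 2657342964080673343 = 340497267814042879777 → 5826147112566503311415/340497267814042879777
APPEND 45: p_17 = 45·5826147112566503311415 + 137635193102709419628 = 262314255258595358433303, q_17 = 45·340497267814042879777 + 8043807734522909677 = 15330420859366452499642 → 262314255258595358433303/15330420859366452499642
APPEND 4: p_18 = 4·262314255258595358433303 + 5826147112566503311415 = 1055083168146947937044627, q_18 = 4·15330420859366452499642 + 340497267814042879777 = 61662180705279852878345 → 1055083168146947937044627/61662180705279852878345
APPEND 3: p_19 = 3·1055083168146947937044627 + 262314255258595358433303 = 3427563759699439169567184, q_19 = 3·61662180705279852878345 + 15330420859366452499642 = 200316962975206011134677 → 3427563759699439169567184/200316962975206011134677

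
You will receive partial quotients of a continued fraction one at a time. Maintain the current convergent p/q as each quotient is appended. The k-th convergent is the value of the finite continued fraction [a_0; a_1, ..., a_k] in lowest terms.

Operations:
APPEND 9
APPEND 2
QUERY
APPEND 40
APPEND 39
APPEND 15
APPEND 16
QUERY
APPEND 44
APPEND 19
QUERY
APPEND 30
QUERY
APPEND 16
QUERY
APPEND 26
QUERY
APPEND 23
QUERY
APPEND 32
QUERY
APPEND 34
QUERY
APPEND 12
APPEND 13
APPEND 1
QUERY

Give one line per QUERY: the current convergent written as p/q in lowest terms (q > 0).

APPEND 9: p_0 = 9·1 + 0 = 9, q_0 = 9·0 + 1 = 1 → 9/1
APPEND 2: p_1 = 2·9 + 1 = 19, q_1 = 2·1 + 0 = 2 → 19/2
APPEND 40: p_2 = 40·19 + 9 = 769, q_2 = 40·2 + 1 = 81 → 769/81
APPEND 39: p_3 = 39·769 + 19 = 30010, q_3 = 39·81 + 2 = 3161 → 30010/3161
APPEND 15: p_4 = 15·30010 + 769 = 450919, q_4 = 15·3161 + 81 = 47496 → 450919/47496
APPEND 16: p_5 = 16·450919 + 30010 = 7244714, q_5 = 16·47496 + 3161 = 763097 → 7244714/763097
APPEND 44: p_6 = 44·7244714 + 450919 = 319218335, q_6 = 44·763097 + 47496 = 33623764 → 319218335/33623764
APPEND 19: p_7 = 19·319218335 + 7244714 = 6072393079, q_7 = 19·33623764 + 763097 = 639614613 → 6072393079/639614613
APPEND 30: p_8 = 30·6072393079 + 319218335 = 182491010705, q_8 = 30·639614613 + 33623764 = 19222062154 → 182491010705/19222062154
APPEND 16: p_9 = 16·182491010705 + 6072393079 = 2925928564359, q_9 = 16·19222062154 + 639614613 = 308192609077 → 2925928564359/308192609077
APPEND 26: p_10 = 26·2925928564359 + 182491010705 = 76256633684039, q_10 = 26·308192609077 + 19222062154 = 8032229898156 → 76256633684039/8032229898156
APPEND 23: p_11 = 23·76256633684039 + 2925928564359 = 1756828503297256, q_11 = 23·8032229898156 + 308192609077 = 185049480266665 → 1756828503297256/185049480266665
APPEND 32: p_12 = 32·1756828503297256 + 76256633684039 = 56294768739196231, q_12 = 32·185049480266665 + 8032229898156 = 5929615598431436 → 56294768739196231/5929615598431436
APPEND 34: p_13 = 34·56294768739196231 + 1756828503297256 = 1915778965635969110, q_13 = 34·5929615598431436 + 185049480266665 = 201791979826935489 → 1915778965635969110/201791979826935489
APPEND 12: p_14 = 12·1915778965635969110 + 56294768739196231 = 23045642356370825551, q_14 = 12·201791979826935489 + 5929615598431436 = 2427433373521657304 → 23045642356370825551/2427433373521657304
APPEND 13: p_15 = 13·23045642356370825551 + 1915778965635969110 = 301509129598456701273, q_15 = 13·2427433373521657304 + 201791979826935489 = 31758425835608480441 → 301509129598456701273/31758425835608480441
APPEND 1: p_16 = 1·301509129598456701273 + 23045642356370825551 = 324554771954827526824, q_16 = 1·31758425835608480441 + 2427433373521657304 = 34185859209130137745 → 324554771954827526824/34185859209130137745

19/2
7244714/763097
6072393079/639614613
182491010705/19222062154
2925928564359/308192609077
76256633684039/8032229898156
1756828503297256/185049480266665
56294768739196231/5929615598431436
1915778965635969110/201791979826935489
324554771954827526824/34185859209130137745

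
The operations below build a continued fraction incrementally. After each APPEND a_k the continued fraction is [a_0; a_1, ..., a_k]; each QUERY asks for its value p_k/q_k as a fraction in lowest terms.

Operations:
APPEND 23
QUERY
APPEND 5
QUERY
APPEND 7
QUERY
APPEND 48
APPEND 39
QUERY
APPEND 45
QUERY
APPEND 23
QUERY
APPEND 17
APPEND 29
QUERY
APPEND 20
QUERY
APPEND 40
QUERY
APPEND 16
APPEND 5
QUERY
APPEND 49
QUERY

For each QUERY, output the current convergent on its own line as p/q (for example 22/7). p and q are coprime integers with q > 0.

APPEND 23: p_0 = 23·1 + 0 = 23, q_0 = 23·0 + 1 = 1 → 23/1
APPEND 5: p_1 = 5·23 + 1 = 116, q_1 = 5·1 + 0 = 5 → 116/5
APPEND 7: p_2 = 7·116 + 23 = 835, q_2 = 7·5 + 1 = 36 → 835/36
APPEND 48: p_3 = 48·835 + 116 = 40196, q_3 = 48·36 + 5 = 1733 → 40196/1733
APPEND 39: p_4 = 39·40196 + 835 = 1568479, q_4 = 39·1733 + 36 = 67623 → 1568479/67623
APPEND 45: p_5 = 45·1568479 + 40196 = 70621751, q_5 = 45·67623 + 1733 = 3044768 → 70621751/3044768
APPEND 23: p_6 = 23·70621751 + 1568479 = 1625868752, q_6 = 23·3044768 + 67623 = 70097287 → 1625868752/70097287
APPEND 17: p_7 = 17·1625868752 + 70621751 = 27710390535, q_7 = 17·70097287 + 3044768 = 1194698647 → 27710390535/1194698647
APPEND 29: p_8 = 29·27710390535 + 1625868752 = 805227194267, q_8 = 29·1194698647 + 70097287 = 34716358050 → 805227194267/34716358050
APPEND 20: p_9 = 20·805227194267 + 27710390535 = 16132254275875, q_9 = 20·34716358050 + 1194698647 = 695521859647 → 16132254275875/695521859647
APPEND 40: p_10 = 40·16132254275875 + 805227194267 = 646095398229267, q_10 = 40·695521859647 + 34716358050 = 27855590743930 → 646095398229267/27855590743930
APPEND 16: p_11 = 16·646095398229267 + 16132254275875 = 10353658625944147, q_11 = 16·27855590743930 + 695521859647 = 446384973762527 → 10353658625944147/446384973762527
APPEND 5: p_12 = 5·10353658625944147 + 646095398229267 = 52414388527950002, q_12 = 5·446384973762527 + 27855590743930 = 2259780459556565 → 52414388527950002/2259780459556565
APPEND 49: p_13 = 49·52414388527950002 + 10353658625944147 = 2578658696495494245, q_13 = 49·2259780459556565 + 446384973762527 = 111175627492034212 → 2578658696495494245/111175627492034212

23/1
116/5
835/36
1568479/67623
70621751/3044768
1625868752/70097287
805227194267/34716358050
16132254275875/695521859647
646095398229267/27855590743930
52414388527950002/2259780459556565
2578658696495494245/111175627492034212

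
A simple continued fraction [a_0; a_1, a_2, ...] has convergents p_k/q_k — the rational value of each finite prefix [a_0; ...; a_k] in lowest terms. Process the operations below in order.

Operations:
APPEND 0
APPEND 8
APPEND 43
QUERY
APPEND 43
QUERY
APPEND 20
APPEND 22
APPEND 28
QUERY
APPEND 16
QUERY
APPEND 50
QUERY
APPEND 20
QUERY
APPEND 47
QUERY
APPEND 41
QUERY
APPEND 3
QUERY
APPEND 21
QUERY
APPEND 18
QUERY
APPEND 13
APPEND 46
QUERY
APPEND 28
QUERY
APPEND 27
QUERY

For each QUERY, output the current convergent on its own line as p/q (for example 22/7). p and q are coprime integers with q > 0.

43/345
1850/14843
22907331/183791089
367334092/2947210777
18389611931/147544329939
368159572712/2953833809557
17321889529395/138977733379118
710565630277907/5701040902353395
2149018780363116/17242100440439303
45839960017903343/367785150151578758
827268299102623290/6637374803168856947
497642349323294904488/3992705624005117934121
13944786108900609331777/111882411129734648874457
377006867289639746862467/3024817806126840637544460

APPEND 0: p_0 = 0·1 + 0 = 0, q_0 = 0·0 + 1 = 1 → 0/1
APPEND 8: p_1 = 8·0 + 1 = 1, q_1 = 8·1 + 0 = 8 → 1/8
APPEND 43: p_2 = 43·1 + 0 = 43, q_2 = 43·8 + 1 = 345 → 43/345
APPEND 43: p_3 = 43·43 + 1 = 1850, q_3 = 43·345 + 8 = 14843 → 1850/14843
APPEND 20: p_4 = 20·1850 + 43 = 37043, q_4 = 20·14843 + 345 = 297205 → 37043/297205
APPEND 22: p_5 = 22·37043 + 1850 = 816796, q_5 = 22·297205 + 14843 = 6553353 → 816796/6553353
APPEND 28: p_6 = 28·816796 + 37043 = 22907331, q_6 = 28·6553353 + 297205 = 183791089 → 22907331/183791089
APPEND 16: p_7 = 16·22907331 + 816796 = 367334092, q_7 = 16·183791089 + 6553353 = 2947210777 → 367334092/2947210777
APPEND 50: p_8 = 50·367334092 + 22907331 = 18389611931, q_8 = 50·2947210777 + 183791089 = 147544329939 → 18389611931/147544329939
APPEND 20: p_9 = 20·18389611931 + 367334092 = 368159572712, q_9 = 20·147544329939 + 2947210777 = 2953833809557 → 368159572712/2953833809557
APPEND 47: p_10 = 47·368159572712 + 18389611931 = 17321889529395, q_10 = 47·2953833809557 + 147544329939 = 138977733379118 → 17321889529395/138977733379118
APPEND 41: p_11 = 41·17321889529395 + 368159572712 = 710565630277907, q_11 = 41·138977733379118 + 2953833809557 = 5701040902353395 → 710565630277907/5701040902353395
APPEND 3: p_12 = 3·710565630277907 + 17321889529395 = 2149018780363116, q_12 = 3·5701040902353395 + 138977733379118 = 17242100440439303 → 2149018780363116/17242100440439303
APPEND 21: p_13 = 21·2149018780363116 + 710565630277907 = 45839960017903343, q_13 = 21·17242100440439303 + 5701040902353395 = 367785150151578758 → 45839960017903343/367785150151578758
APPEND 18: p_14 = 18·45839960017903343 + 2149018780363116 = 827268299102623290, q_14 = 18·367785150151578758 + 17242100440439303 = 6637374803168856947 → 827268299102623290/6637374803168856947
APPEND 13: p_15 = 13·827268299102623290 + 45839960017903343 = 10800327848352006113, q_15 = 13·6637374803168856947 + 367785150151578758 = 86653657591346719069 → 10800327848352006113/86653657591346719069
APPEND 46: p_16 = 46·10800327848352006113 + 827268299102623290 = 497642349323294904488, q_16 = 46·86653657591346719069 + 6637374803168856947 = 3992705624005117934121 → 497642349323294904488/3992705624005117934121
APPEND 28: p_17 = 28·497642349323294904488 + 10800327848352006113 = 13944786108900609331777, q_17 = 28·3992705624005117934121 + 86653657591346719069 = 111882411129734648874457 → 13944786108900609331777/111882411129734648874457
APPEND 27: p_18 = 27·13944786108900609331777 + 497642349323294904488 = 377006867289639746862467, q_18 = 27·111882411129734648874457 + 3992705624005117934121 = 3024817806126840637544460 → 377006867289639746862467/3024817806126840637544460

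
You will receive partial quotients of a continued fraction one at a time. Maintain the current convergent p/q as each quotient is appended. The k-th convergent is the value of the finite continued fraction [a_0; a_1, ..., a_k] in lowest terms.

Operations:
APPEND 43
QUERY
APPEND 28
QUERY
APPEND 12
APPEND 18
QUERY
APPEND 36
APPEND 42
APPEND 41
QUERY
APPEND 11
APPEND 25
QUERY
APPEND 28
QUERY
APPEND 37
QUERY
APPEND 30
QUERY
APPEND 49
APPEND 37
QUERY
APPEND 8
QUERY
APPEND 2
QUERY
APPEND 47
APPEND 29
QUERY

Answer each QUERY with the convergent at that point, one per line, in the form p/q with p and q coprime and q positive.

APPEND 43: p_0 = 43·1 + 0 = 43, q_0 = 43·0 + 1 = 1 → 43/1
APPEND 28: p_1 = 28·43 + 1 = 1205, q_1 = 28·1 + 0 = 28 → 1205/28
APPEND 12: p_2 = 12·1205 + 43 = 14503, q_2 = 12·28 + 1 = 337 → 14503/337
APPEND 18: p_3 = 18·14503 + 1205 = 262259, q_3 = 18·337 + 28 = 6094 → 262259/6094
APPEND 36: p_4 = 36·262259 + 14503 = 9455827, q_4 = 36·6094 + 337 = 219721 → 9455827/219721
APPEND 42: p_5 = 42·9455827 + 262259 = 397406993, q_5 = 42·219721 + 6094 = 9234376 → 397406993/9234376
APPEND 41: p_6 = 41·397406993 + 9455827 = 16303142540, q_6 = 41·9234376 + 219721 = 378829137 → 16303142540/378829137
APPEND 11: p_7 = 11·16303142540 + 397406993 = 179731974933, q_7 = 11·378829137 + 9234376 = 4176354883 → 179731974933/4176354883
APPEND 25: p_8 = 25·179731974933 + 16303142540 = 4509602515865, q_8 = 25·4176354883 + 378829137 = 104787701212 → 4509602515865/104787701212
APPEND 28: p_9 = 28·4509602515865 + 179731974933 = 126448602419153, q_9 = 28·104787701212 + 4176354883 = 2938231988819 → 126448602419153/2938231988819
APPEND 37: p_10 = 37·126448602419153 + 4509602515865 = 4683107892024526, q_10 = 37·2938231988819 + 104787701212 = 108819371287515 → 4683107892024526/108819371287515
APPEND 30: p_11 = 30·4683107892024526 + 126448602419153 = 140619685363154933, q_11 = 30·108819371287515 + 2938231988819 = 3267519370614269 → 140619685363154933/3267519370614269
APPEND 49: p_12 = 49·140619685363154933 + 4683107892024526 = 6895047690686616243, q_12 = 49·3267519370614269 + 108819371287515 = 160217268531386696 → 6895047690686616243/160217268531386696
APPEND 37: p_13 = 37·6895047690686616243 + 140619685363154933 = 255257384240767955924, q_13 = 37·160217268531386696 + 3267519370614269 = 5931306455031922021 → 255257384240767955924/5931306455031922021
APPEND 8: p_14 = 8·255257384240767955924 + 6895047690686616243 = 2048954121616830263635, q_14 = 8·5931306455031922021 + 160217268531386696 = 47610668908786762864 → 2048954121616830263635/47610668908786762864
APPEND 2: p_15 = 2·2048954121616830263635 + 255257384240767955924 = 4353165627474428483194, q_15 = 2·47610668908786762864 + 5931306455031922021 = 101152644272605447749 → 4353165627474428483194/101152644272605447749
APPEND 47: p_16 = 47·4353165627474428483194 + 2048954121616830263635 = 206647738612914968973753, q_16 = 47·101152644272605447749 + 47610668908786762864 = 4801784949721242807067 → 206647738612914968973753/4801784949721242807067
APPEND 29: p_17 = 29·206647738612914968973753 + 4353165627474428483194 = 5997137585402008528722031, q_17 = 29·4801784949721242807067 + 101152644272605447749 = 139352916186188646852692 → 5997137585402008528722031/139352916186188646852692

43/1
1205/28
262259/6094
16303142540/378829137
4509602515865/104787701212
126448602419153/2938231988819
4683107892024526/108819371287515
140619685363154933/3267519370614269
255257384240767955924/5931306455031922021
2048954121616830263635/47610668908786762864
4353165627474428483194/101152644272605447749
5997137585402008528722031/139352916186188646852692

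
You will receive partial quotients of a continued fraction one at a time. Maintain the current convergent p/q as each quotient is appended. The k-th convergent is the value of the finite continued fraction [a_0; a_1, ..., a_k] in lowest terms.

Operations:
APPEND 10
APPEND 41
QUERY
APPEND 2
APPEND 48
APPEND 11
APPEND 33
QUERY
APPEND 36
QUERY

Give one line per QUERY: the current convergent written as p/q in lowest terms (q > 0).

411/41
14713764/1467839
530140153/52886562

APPEND 10: p_0 = 10·1 + 0 = 10, q_0 = 10·0 + 1 = 1 → 10/1
APPEND 41: p_1 = 41·10 + 1 = 411, q_1 = 41·1 + 0 = 41 → 411/41
APPEND 2: p_2 = 2·411 + 10 = 832, q_2 = 2·41 + 1 = 83 → 832/83
APPEND 48: p_3 = 48·832 + 411 = 40347, q_3 = 48·83 + 41 = 4025 → 40347/4025
APPEND 11: p_4 = 11·40347 + 832 = 444649, q_4 = 11·4025 + 83 = 44358 → 444649/44358
APPEND 33: p_5 = 33·444649 + 40347 = 14713764, q_5 = 33·44358 + 4025 = 1467839 → 14713764/1467839
APPEND 36: p_6 = 36·14713764 + 444649 = 530140153, q_6 = 36·1467839 + 44358 = 52886562 → 530140153/52886562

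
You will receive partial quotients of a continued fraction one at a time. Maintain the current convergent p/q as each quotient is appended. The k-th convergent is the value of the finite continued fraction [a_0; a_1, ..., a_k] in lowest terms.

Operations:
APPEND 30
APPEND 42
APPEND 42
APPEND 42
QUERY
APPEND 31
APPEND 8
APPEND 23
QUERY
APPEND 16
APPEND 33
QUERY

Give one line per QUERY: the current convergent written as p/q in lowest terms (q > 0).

APPEND 30: p_0 = 30·1 + 0 = 30, q_0 = 30·0 + 1 = 1 → 30/1
APPEND 42: p_1 = 42·30 + 1 = 1261, q_1 = 42·1 + 0 = 42 → 1261/42
APPEND 42: p_2 = 42·1261 + 30 = 52992, q_2 = 42·42 + 1 = 1765 → 52992/1765
APPEND 42: p_3 = 42·52992 + 1261 = 2226925, q_3 = 42·1765 + 42 = 74172 → 2226925/74172
APPEND 31: p_4 = 31·2226925 + 52992 = 69087667, q_4 = 31·74172 + 1765 = 2301097 → 69087667/2301097
APPEND 8: p_5 = 8·69087667 + 2226925 = 554928261, q_5 = 8·2301097 + 74172 = 18482948 → 554928261/18482948
APPEND 23: p_6 = 23·554928261 + 69087667 = 12832437670, q_6 = 23·18482948 + 2301097 = 427408901 → 12832437670/427408901
APPEND 16: p_7 = 16·12832437670 + 554928261 = 205873930981, q_7 = 16·427408901 + 18482948 = 6857025364 → 205873930981/6857025364
APPEND 33: p_8 = 33·205873930981 + 12832437670 = 6806672160043, q_8 = 33·6857025364 + 427408901 = 226709245913 → 6806672160043/226709245913

2226925/74172
12832437670/427408901
6806672160043/226709245913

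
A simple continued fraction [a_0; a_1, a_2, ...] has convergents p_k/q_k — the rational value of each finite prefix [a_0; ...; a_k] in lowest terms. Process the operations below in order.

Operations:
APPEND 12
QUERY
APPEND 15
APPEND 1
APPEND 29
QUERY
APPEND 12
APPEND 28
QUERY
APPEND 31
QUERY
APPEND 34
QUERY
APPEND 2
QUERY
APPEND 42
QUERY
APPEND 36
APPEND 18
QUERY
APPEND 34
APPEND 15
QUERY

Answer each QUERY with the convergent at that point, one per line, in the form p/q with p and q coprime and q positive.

APPEND 12: p_0 = 12·1 + 0 = 12, q_0 = 12·0 + 1 = 1 → 12/1
APPEND 15: p_1 = 15·12 + 1 = 181, q_1 = 15·1 + 0 = 15 → 181/15
APPEND 1: p_2 = 1·181 + 12 = 193, q_2 = 1·15 + 1 = 16 → 193/16
APPEND 29: p_3 = 29·193 + 181 = 5778, q_3 = 29·16 + 15 = 479 → 5778/479
APPEND 12: p_4 = 12·5778 + 193 = 69529, q_4 = 12·479 + 16 = 5764 → 69529/5764
APPEND 28: p_5 = 28·69529 + 5778 = 1952590, q_5 = 28·5764 + 479 = 161871 → 1952590/161871
APPEND 31: p_6 = 31·1952590 + 69529 = 60599819, q_6 = 31·161871 + 5764 = 5023765 → 60599819/5023765
APPEND 34: p_7 = 34·60599819 + 1952590 = 2062346436, q_7 = 34·5023765 + 161871 = 170969881 → 2062346436/170969881
APPEND 2: p_8 = 2·2062346436 + 60599819 = 4185292691, q_8 = 2·170969881 + 5023765 = 346963527 → 4185292691/346963527
APPEND 42: p_9 = 42·4185292691 + 2062346436 = 177844639458, q_9 = 42·346963527 + 170969881 = 14743438015 → 177844639458/14743438015
APPEND 36: p_10 = 36·177844639458 + 4185292691 = 6406592313179, q_10 = 36·14743438015 + 346963527 = 531110732067 → 6406592313179/531110732067
APPEND 18: p_11 = 18·6406592313179 + 177844639458 = 115496506276680, q_11 = 18·531110732067 + 14743438015 = 9574736615221 → 115496506276680/9574736615221
APPEND 34: p_12 = 34·115496506276680 + 6406592313179 = 3933287805720299, q_12 = 34·9574736615221 + 531110732067 = 326072155649581 → 3933287805720299/326072155649581
APPEND 15: p_13 = 15·3933287805720299 + 115496506276680 = 59114813592081165, q_13 = 15·326072155649581 + 9574736615221 = 4900657071358936 → 59114813592081165/4900657071358936

12/1
5778/479
1952590/161871
60599819/5023765
2062346436/170969881
4185292691/346963527
177844639458/14743438015
115496506276680/9574736615221
59114813592081165/4900657071358936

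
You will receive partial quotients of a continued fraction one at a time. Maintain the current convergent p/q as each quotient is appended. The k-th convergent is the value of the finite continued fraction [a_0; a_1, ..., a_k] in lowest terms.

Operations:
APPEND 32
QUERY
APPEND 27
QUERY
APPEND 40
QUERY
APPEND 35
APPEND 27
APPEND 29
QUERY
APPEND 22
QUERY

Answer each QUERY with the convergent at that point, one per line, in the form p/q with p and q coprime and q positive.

32/1
865/27
34632/1081
951984568/29715157
20976445723/654756809

APPEND 32: p_0 = 32·1 + 0 = 32, q_0 = 32·0 + 1 = 1 → 32/1
APPEND 27: p_1 = 27·32 + 1 = 865, q_1 = 27·1 + 0 = 27 → 865/27
APPEND 40: p_2 = 40·865 + 32 = 34632, q_2 = 40·27 + 1 = 1081 → 34632/1081
APPEND 35: p_3 = 35·34632 + 865 = 1212985, q_3 = 35·1081 + 27 = 37862 → 1212985/37862
APPEND 27: p_4 = 27·1212985 + 34632 = 32785227, q_4 = 27·37862 + 1081 = 1023355 → 32785227/1023355
APPEND 29: p_5 = 29·32785227 + 1212985 = 951984568, q_5 = 29·1023355 + 37862 = 29715157 → 951984568/29715157
APPEND 22: p_6 = 22·951984568 + 32785227 = 20976445723, q_6 = 22·29715157 + 1023355 = 654756809 → 20976445723/654756809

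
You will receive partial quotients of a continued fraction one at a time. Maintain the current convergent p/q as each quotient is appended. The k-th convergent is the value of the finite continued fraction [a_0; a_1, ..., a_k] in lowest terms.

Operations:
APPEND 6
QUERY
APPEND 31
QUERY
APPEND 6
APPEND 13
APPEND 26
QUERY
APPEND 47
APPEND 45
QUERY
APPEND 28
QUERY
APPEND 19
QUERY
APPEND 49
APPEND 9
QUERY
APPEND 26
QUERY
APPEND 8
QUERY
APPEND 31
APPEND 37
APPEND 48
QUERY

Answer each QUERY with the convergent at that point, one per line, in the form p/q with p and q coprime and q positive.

6/1
187/31
387254/64199
820097759/135955874
22980953041/3809784287
437458205538/72521857327
193563355425165/32088948997117
5054105674078693/837870054718352
40626408748054709/6735049386743933
2248918192106834218176/372825843025361257459

APPEND 6: p_0 = 6·1 + 0 = 6, q_0 = 6·0 + 1 = 1 → 6/1
APPEND 31: p_1 = 31·6 + 1 = 187, q_1 = 31·1 + 0 = 31 → 187/31
APPEND 6: p_2 = 6·187 + 6 = 1128, q_2 = 6·31 + 1 = 187 → 1128/187
APPEND 13: p_3 = 13·1128 + 187 = 14851, q_3 = 13·187 + 31 = 2462 → 14851/2462
APPEND 26: p_4 = 26·14851 + 1128 = 387254, q_4 = 26·2462 + 187 = 64199 → 387254/64199
APPEND 47: p_5 = 47·387254 + 14851 = 18215789, q_5 = 47·64199 + 2462 = 3019815 → 18215789/3019815
APPEND 45: p_6 = 45·18215789 + 387254 = 820097759, q_6 = 45·3019815 + 64199 = 135955874 → 820097759/135955874
APPEND 28: p_7 = 28·820097759 + 18215789 = 22980953041, q_7 = 28·135955874 + 3019815 = 3809784287 → 22980953041/3809784287
APPEND 19: p_8 = 19·22980953041 + 820097759 = 437458205538, q_8 = 19·3809784287 + 135955874 = 72521857327 → 437458205538/72521857327
APPEND 49: p_9 = 49·437458205538 + 22980953041 = 21458433024403, q_9 = 49·72521857327 + 3809784287 = 3557380793310 → 21458433024403/3557380793310
APPEND 9: p_10 = 9·21458433024403 + 437458205538 = 193563355425165, q_10 = 9·3557380793310 + 72521857327 = 32088948997117 → 193563355425165/32088948997117
APPEND 26: p_11 = 26·193563355425165 + 21458433024403 = 5054105674078693, q_11 = 26·32088948997117 + 3557380793310 = 837870054718352 → 5054105674078693/837870054718352
APPEND 8: p_12 = 8·5054105674078693 + 193563355425165 = 40626408748054709, q_12 = 8·837870054718352 + 32088948997117 = 6735049386743933 → 40626408748054709/6735049386743933
APPEND 31: p_13 = 31·40626408748054709 + 5054105674078693 = 1264472776863774672, q_13 = 31·6735049386743933 + 837870054718352 = 209624401043780275 → 1264472776863774672/209624401043780275
APPEND 37: p_14 = 37·1264472776863774672 + 40626408748054709 = 46826119152707717573, q_14 = 37·209624401043780275 + 6735049386743933 = 7762837888006614108 → 46826119152707717573/7762837888006614108
APPEND 48: p_15 = 48·46826119152707717573 + 1264472776863774672 = 2248918192106834218176, q_15 = 48·7762837888006614108 + 209624401043780275 = 372825843025361257459 → 2248918192106834218176/372825843025361257459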